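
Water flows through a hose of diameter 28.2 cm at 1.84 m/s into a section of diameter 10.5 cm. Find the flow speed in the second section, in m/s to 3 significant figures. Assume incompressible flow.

v₂ ≈ 13.3 m/s

The volume flow rate is constant, so v₂ = (A₁/A₂)v₁ = (625/86.6)·1.84 = 13.3 m/s.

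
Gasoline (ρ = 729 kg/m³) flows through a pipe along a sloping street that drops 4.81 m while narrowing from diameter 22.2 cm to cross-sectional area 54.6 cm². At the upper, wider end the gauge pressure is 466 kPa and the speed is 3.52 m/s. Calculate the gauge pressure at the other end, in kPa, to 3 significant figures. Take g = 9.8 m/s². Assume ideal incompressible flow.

By continuity, v₂ = v₁·A₁/A₂ = 3.52·(387/54.6) = 25.0 m/s.
Energy conservation along the streamline gives P₂ = P₁ − ½ρ(v₂² − v₁²) − ρg(h₂ − h₁).
P₂ = 466000 + ½·729·(3.52² − 25.0²) − 729·9.8·(−4.81) = 466000 + (-222000) − (-34400) = 278000 Pa.

P₂ = 278 kPa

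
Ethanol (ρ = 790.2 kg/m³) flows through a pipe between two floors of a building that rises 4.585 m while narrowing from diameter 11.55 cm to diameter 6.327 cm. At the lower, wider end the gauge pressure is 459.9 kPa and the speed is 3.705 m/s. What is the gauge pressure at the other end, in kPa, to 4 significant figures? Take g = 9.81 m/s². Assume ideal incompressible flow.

Continuity gives A₁v₁ = A₂v₂, so v₂ = (104.8 cm²)/(31.44 cm²) × 3.705 m/s = 12.35 m/s.
Energy conservation along the streamline gives P₂ = P₁ − ½ρ(v₂² − v₁²) − ρg(h₂ − h₁).
P₂ = 459900 + ½·790.2·(3.705² − 12.35²) − 790.2·9.81·(+4.585) = 459900 + (-54810) − (35540) = 369600 Pa.

P₂ ≈ 369.6 kPa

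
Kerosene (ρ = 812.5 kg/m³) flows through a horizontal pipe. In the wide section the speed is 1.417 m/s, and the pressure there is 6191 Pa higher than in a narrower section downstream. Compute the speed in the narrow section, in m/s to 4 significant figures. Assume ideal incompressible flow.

Along the level pipe P + ½ρv² is conserved, hence v₂² = v₁² + 2(P₁ − P₂)/ρ.
v₂ = √(1.417² + 2·6191/812.5) = √(2.008 + 15.24) = 4.153 m/s.

4.153 m/s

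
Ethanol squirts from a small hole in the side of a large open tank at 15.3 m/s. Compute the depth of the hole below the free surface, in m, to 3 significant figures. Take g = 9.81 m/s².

h = 11.9 m

Inverting v = √(2gh) gives h = v² / 2g.
h = 15.3²/(2·9.81) = 234/19.62 = 11.9 m.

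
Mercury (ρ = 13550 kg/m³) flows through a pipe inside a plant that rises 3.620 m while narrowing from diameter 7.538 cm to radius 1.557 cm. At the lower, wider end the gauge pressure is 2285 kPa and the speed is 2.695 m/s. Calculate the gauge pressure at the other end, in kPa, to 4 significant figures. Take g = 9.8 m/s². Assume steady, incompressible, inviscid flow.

By continuity, v₂ = v₁·A₁/A₂ = 2.695·(44.63/7.616) = 15.79 m/s.
Bernoulli: P₁ + ½ρv₁² + ρg h₁ = P₂ + ½ρv₂² + ρg h₂, so P₂ = P₁ + ½ρ(v₁² − v₂²) − ρg(h₂ − h₁).
P₂ = 2285000 + ½·13550·(2.695² − 15.79²) − 13550·9.8·(+3.620) = 2285000 + (-1640000) − (480700) = 163900 Pa.

163.9 kPa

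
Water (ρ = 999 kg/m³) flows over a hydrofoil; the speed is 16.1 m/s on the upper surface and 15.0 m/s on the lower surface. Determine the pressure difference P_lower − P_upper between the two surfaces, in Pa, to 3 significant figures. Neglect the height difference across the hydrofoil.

17100 Pa

With negligible Δh, P + ½ρv² is constant, so P_low − P_up = ½ρ(v_up² − v_low²).
ΔP = ½·999·(16.1² − 15.0²) = 17100 Pa.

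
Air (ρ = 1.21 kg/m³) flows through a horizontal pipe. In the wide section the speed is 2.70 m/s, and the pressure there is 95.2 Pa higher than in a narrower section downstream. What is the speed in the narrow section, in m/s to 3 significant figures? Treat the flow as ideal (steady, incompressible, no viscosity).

Along the level pipe P + ½ρv² is conserved, hence v₂² = v₁² + 2(P₁ − P₂)/ρ.
v₂ = √(2.70² + 2·95.2/1.21) = √(7.29 + 157) = 12.8 m/s.

12.8 m/s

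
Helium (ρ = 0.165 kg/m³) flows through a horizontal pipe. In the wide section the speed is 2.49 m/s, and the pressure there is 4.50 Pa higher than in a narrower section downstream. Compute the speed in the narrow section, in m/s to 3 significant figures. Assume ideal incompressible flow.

v₂ ≈ 7.79 m/s

Horizontal Bernoulli: P₁ + ½ρv₁² = P₂ + ½ρv₂², so v₂² = v₁² + 2(P₁ − P₂)/ρ.
v₂ = √(2.49² + 2·4.50/0.165) = √(6.20 + 54.5) = 7.79 m/s.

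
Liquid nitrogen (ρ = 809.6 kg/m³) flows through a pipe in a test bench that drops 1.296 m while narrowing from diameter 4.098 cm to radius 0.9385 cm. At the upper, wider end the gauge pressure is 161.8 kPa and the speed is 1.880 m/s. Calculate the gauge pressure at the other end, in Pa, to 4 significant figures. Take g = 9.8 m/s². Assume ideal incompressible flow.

By continuity, v₂ = v₁·A₁/A₂ = 1.880·(13.19/2.767) = 8.961 m/s.
Energy conservation along the streamline gives P₂ = P₁ − ½ρ(v₂² − v₁²) − ρg(h₂ − h₁).
P₂ = 161800 + ½·809.6·(1.880² − 8.961²) − 809.6·9.8·(−1.296) = 161800 + (-31080) − (-10280) = 141000 Pa.

P₂ ≈ 141000 Pa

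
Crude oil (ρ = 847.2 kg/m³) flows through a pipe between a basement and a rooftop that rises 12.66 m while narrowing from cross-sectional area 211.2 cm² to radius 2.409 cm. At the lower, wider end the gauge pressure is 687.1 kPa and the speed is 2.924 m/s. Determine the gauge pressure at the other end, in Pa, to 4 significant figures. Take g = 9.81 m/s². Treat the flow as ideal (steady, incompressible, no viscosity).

99490 Pa

Continuity gives A₁v₁ = A₂v₂, so v₂ = (211.2 cm²)/(18.23 cm²) × 2.924 m/s = 33.87 m/s.
Bernoulli: P₁ + ½ρv₁² + ρg h₁ = P₂ + ½ρv₂² + ρg h₂, so P₂ = P₁ + ½ρ(v₁² − v₂²) − ρg(h₂ − h₁).
P₂ = 687100 + ½·847.2·(2.924² − 33.87²) − 847.2·9.81·(+12.66) = 687100 + (-482400) − (105200) = 99490 Pa.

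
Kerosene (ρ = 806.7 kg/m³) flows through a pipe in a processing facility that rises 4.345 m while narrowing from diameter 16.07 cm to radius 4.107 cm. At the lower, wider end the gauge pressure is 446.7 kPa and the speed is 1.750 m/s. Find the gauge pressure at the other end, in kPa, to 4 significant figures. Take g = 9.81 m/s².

Continuity gives A₁v₁ = A₂v₂, so v₂ = (202.8 cm²)/(52.99 cm²) × 1.750 m/s = 6.698 m/s.
Applying Bernoulli between the two ends and solving for P₂: P₂ = P₁ + ½ρ(v₁² − v₂²) − ρgΔh.
P₂ = 446700 + ½·806.7·(1.750² − 6.698²) − 806.7·9.81·(+4.345) = 446700 + (-16860) − (34390) = 395500 Pa.

P₂ ≈ 395.5 kPa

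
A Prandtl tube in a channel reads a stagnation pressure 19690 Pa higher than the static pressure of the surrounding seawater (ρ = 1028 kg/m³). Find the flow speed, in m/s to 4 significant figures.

At the stagnation point the flow is brought to rest, so Bernoulli gives P_stag − P_static = ½ρv².
v = √(2ΔP/ρ) = √(2·19690/1028) = 6.189 m/s.

v ≈ 6.189 m/s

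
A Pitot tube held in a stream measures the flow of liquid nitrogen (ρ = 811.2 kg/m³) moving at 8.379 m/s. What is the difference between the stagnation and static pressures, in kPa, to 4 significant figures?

ΔP = 28.48 kPa

Bernoulli between the free stream and the stagnation point: ½ρv² = P_stag − P_static.
ΔP = ½·811.2·8.379² = 28480 Pa.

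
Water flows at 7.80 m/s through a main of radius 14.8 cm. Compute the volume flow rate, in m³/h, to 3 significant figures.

Q = A·v = 0.0688 m² × 7.80 m/s = 0.537 m³/s.
Converting: 0.537 m³/s × 3600 = 1930 m³/h.

1930 m³/h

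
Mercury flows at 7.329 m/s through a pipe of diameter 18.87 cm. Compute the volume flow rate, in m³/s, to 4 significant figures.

Q ≈ 0.2050 m³/s

Q = A·v = 0.02797 m² × 7.329 m/s = 0.2050 m³/s.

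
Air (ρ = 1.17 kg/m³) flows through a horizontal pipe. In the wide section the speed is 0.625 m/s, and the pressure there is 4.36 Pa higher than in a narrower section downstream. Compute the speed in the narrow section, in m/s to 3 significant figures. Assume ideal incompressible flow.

With h₁ = h₂, rearranging Bernoulli gives v₂ = √(v₁² + 2ΔP/ρ).
v₂ = √(0.625² + 2·4.36/1.17) = √(0.391 + 7.45) = 2.80 m/s.

2.80 m/s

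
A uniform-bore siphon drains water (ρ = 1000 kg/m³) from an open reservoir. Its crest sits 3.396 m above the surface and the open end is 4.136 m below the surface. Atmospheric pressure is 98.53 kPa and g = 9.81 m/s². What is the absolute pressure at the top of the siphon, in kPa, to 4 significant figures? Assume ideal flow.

The outlet speed comes from Torricelli: v = √(2g·4.136) = 9.008 m/s.
Continuity keeps v the same throughout the tube; from surface to crest, P_atm + 0 = P_top + ½ρv² + ρg·h_top.
P_top = 98530 − ½·1000·9.008² − 1000·9.81·3.396 = 24640 Pa.

24.64 kPa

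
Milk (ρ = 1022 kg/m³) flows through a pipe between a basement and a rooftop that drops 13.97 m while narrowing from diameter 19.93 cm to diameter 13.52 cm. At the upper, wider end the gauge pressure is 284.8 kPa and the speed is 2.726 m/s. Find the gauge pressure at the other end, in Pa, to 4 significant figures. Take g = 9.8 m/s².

410600 Pa

Mass conservation (A₁v₁ = A₂v₂) gives v₂ = 2.726 × 312.0/143.6 = 5.924 m/s.
Applying Bernoulli between the two ends and solving for P₂: P₂ = P₁ + ½ρ(v₁² − v₂²) − ρgΔh.
P₂ = 284800 + ½·1022·(2.726² − 5.924²) − 1022·9.8·(−13.97) = 284800 + (-14130) − (-139900) = 410600 Pa.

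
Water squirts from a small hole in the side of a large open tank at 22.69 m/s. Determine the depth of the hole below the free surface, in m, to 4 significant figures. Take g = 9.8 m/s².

For a small hole in a large open tank, ½v² = gh, giving h = v²/(2g).
h = 22.69²/(2·9.8) = 514.8/19.60 = 26.27 m.

h ≈ 26.27 m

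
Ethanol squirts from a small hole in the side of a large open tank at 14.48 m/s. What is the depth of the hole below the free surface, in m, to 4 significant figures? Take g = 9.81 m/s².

For a small hole in a large open tank, ½v² = gh, giving h = v²/(2g).
h = 14.48²/(2·9.81) = 209.7/19.62 = 10.69 m.

h = 10.69 m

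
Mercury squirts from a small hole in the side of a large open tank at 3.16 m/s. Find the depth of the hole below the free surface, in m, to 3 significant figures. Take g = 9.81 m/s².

Inverting v = √(2gh) gives h = v² / 2g.
h = 3.16²/(2·9.81) = 9.99/19.62 = 0.509 m.

h ≈ 0.509 m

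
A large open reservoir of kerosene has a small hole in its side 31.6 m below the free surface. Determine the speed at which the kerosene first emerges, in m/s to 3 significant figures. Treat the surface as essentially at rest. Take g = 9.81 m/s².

v = 24.9 m/s

With the surface at rest and both surface and jet at atmospheric pressure, Bernoulli gives ρg h = ½ρv², so v = √(2gh) = √(2·9.81·31.6) = 24.9 m/s.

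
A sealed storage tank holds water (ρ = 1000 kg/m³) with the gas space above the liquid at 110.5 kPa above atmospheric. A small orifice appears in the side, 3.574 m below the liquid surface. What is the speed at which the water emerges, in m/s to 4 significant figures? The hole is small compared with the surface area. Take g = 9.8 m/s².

v ≈ 17.06 m/s

Take point 1 at the surface (v₁ ≈ 0) and point 2 at the hole (at atmospheric pressure). Bernoulli: P₁ + ρg h = P_atm + ½ρv₂².
With P₁ − P_atm = 110500 Pa, v₂ = √(2gh + 2ΔP/ρ) = √(2·9.8·3.574 + 2·110500/1000) = 17.06 m/s.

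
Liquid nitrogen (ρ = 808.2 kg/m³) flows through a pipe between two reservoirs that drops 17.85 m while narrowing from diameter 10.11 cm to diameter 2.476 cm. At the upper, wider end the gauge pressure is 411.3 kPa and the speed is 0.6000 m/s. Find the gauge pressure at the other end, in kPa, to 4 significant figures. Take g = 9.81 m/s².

512.5 kPa

Mass conservation (A₁v₁ = A₂v₂) gives v₂ = 0.6000 × 80.28/4.815 = 10.00 m/s.
Energy conservation along the streamline gives P₂ = P₁ − ½ρ(v₂² − v₁²) − ρg(h₂ − h₁).
P₂ = 411300 + ½·808.2·(0.6000² − 10.00²) − 808.2·9.81·(−17.85) = 411300 + (-40290) − (-141500) = 512500 Pa.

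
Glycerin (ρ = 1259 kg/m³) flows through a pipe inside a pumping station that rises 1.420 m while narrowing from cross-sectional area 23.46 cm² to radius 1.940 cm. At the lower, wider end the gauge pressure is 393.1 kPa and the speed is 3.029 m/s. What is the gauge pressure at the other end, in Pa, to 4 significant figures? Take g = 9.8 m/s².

Continuity gives A₁v₁ = A₂v₂, so v₂ = (23.46 cm²)/(11.82 cm²) × 3.029 m/s = 6.010 m/s.
Bernoulli: P₁ + ½ρv₁² + ρg h₁ = P₂ + ½ρv₂² + ρg h₂, so P₂ = P₁ + ½ρ(v₁² − v₂²) − ρg(h₂ − h₁).
P₂ = 393100 + ½·1259·(3.029² − 6.010²) − 1259·9.8·(+1.420) = 393100 + (-16960) − (17520) = 358600 Pa.

P₂ = 358600 Pa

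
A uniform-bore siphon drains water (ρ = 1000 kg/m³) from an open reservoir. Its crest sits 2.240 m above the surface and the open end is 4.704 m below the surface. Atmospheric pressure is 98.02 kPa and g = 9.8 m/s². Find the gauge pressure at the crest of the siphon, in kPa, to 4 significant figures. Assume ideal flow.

P_gauge = -68.05 kPa

From the surface to the outlet (both open to atmosphere, surface at rest): v = √(2g·h_out) = √(2·9.8·4.704) = 9.602 m/s.
Continuity keeps v the same throughout the tube; from surface to crest, P_atm + 0 = P_top + ½ρv² + ρg·h_top.
P_top = 98020 − ½·1000·9.602² − 1000·9.8·2.240 = 29970 Pa. So P_gauge = P_top − P_atm = -68050 Pa.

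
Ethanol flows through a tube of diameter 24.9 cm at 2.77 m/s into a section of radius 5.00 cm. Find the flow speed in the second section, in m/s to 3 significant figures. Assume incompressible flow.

Mass conservation (A₁v₁ = A₂v₂) gives v₂ = 2.77 × 487/78.5 = 17.2 m/s.

v₂ ≈ 17.2 m/s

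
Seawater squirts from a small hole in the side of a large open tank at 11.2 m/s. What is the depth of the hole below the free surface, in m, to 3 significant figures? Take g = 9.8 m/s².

h = 6.40 m

Inverting v = √(2gh) gives h = v² / 2g.
h = 11.2²/(2·9.8) = 125/19.60 = 6.40 m.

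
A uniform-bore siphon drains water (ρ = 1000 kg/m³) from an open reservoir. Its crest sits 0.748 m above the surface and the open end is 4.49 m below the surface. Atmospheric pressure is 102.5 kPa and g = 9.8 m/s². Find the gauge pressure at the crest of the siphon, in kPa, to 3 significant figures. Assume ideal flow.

The outlet speed comes from Torricelli: v = √(2g·4.49) = 9.38 m/s.
With constant cross-section the crest speed equals v; applying Bernoulli from the surface up to the crest, P_top = P_atm − ½ρv² − ρg·h_top.
P_top = 102500 − ½·1000·9.38² − 1000·9.8·0.748 = 51200 Pa. So P_gauge = P_top − P_atm = -51300 Pa.

P_gauge = -51.3 kPa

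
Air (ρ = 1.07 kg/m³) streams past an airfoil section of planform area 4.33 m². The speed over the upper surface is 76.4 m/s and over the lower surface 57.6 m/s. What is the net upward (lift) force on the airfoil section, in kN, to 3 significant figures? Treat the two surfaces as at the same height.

The faster flow above has the lower pressure; Bernoulli (same height) gives ΔP = ½ρ(v_up² − v_low²).
ΔP = ½·1.07·(76.4² − 57.6²) = 1350 Pa.
Lift = ΔP · A = 1350 × 4.33 = 5840 N.

F ≈ 5.84 kN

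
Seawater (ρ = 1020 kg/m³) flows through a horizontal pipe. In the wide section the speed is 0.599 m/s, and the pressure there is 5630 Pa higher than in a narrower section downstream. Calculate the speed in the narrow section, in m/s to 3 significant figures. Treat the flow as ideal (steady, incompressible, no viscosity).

With h₁ = h₂, rearranging Bernoulli gives v₂ = √(v₁² + 2ΔP/ρ).
v₂ = √(0.599² + 2·5630/1020) = √(0.359 + 11.0) = 3.38 m/s.

v₂ = 3.38 m/s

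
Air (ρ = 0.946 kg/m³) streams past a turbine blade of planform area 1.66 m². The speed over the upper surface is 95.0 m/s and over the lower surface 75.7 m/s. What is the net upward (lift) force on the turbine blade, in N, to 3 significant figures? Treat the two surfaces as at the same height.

From P + ½ρv² = const at equal height, P_low − P_up = ½ρ(v_up² − v_low²).
ΔP = ½·0.946·(95.0² − 75.7²) = 1560 Pa.
Lift = ΔP · A = 1560 × 1.66 = 2590 N.

F ≈ 2590 N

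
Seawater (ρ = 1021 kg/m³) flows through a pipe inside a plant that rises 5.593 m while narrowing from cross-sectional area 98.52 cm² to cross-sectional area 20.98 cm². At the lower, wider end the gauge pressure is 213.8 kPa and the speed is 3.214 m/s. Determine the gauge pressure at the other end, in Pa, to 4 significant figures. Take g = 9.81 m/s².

P₂ = 46770 Pa

Mass conservation (A₁v₁ = A₂v₂) gives v₂ = 3.214 × 98.52/20.98 = 15.09 m/s.
Applying Bernoulli between the two ends and solving for P₂: P₂ = P₁ + ½ρ(v₁² − v₂²) − ρgΔh.
P₂ = 213800 + ½·1021·(3.214² − 15.09²) − 1021·9.81·(+5.593) = 213800 + (-111000) − (56020) = 46770 Pa.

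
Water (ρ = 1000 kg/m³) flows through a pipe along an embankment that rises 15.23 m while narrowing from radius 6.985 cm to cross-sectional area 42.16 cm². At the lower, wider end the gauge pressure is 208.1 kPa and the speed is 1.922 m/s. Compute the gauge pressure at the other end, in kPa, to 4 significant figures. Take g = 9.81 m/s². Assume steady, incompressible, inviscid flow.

Continuity gives A₁v₁ = A₂v₂, so v₂ = (153.3 cm²)/(42.16 cm²) × 1.922 m/s = 6.988 m/s.
Applying Bernoulli between the two ends and solving for P₂: P₂ = P₁ + ½ρ(v₁² − v₂²) − ρgΔh.
P₂ = 208100 + ½·1000·(1.922² − 6.988²) − 1000·9.81·(+15.23) = 208100 + (-22570) − (149400) = 36130 Pa.

P₂ ≈ 36.13 kPa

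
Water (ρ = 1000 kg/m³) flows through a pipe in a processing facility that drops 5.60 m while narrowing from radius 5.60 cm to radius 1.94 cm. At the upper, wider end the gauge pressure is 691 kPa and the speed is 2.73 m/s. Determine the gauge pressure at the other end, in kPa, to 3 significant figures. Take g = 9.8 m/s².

P₂ = 491 kPa

The volume flow rate is constant, so v₂ = (A₁/A₂)v₁ = (98.5/11.8)·2.73 = 22.7 m/s.
Applying Bernoulli between the two ends and solving for P₂: P₂ = P₁ + ½ρ(v₁² − v₂²) − ρgΔh.
P₂ = 691000 + ½·1000·(2.73² − 22.7²) − 1000·9.8·(−5.60) = 691000 + (-255000) − (-54900) = 491000 Pa.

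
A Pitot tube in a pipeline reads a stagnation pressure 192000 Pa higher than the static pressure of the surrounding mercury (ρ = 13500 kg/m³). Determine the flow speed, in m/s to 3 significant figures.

v ≈ 5.33 m/s

The dynamic pressure equals the rise in static pressure at the stagnation point: ΔP = ½ρv².
v = √(2ΔP/ρ) = √(2·192000/13500) = 5.33 m/s.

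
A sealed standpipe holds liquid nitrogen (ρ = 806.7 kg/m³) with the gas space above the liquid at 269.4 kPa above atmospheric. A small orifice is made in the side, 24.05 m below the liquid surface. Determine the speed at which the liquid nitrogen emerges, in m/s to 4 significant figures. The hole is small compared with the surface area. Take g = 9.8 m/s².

Take point 1 at the surface (v₁ ≈ 0) and point 2 at the hole (at atmospheric pressure). Bernoulli: P₁ + ρg h = P_atm + ½ρv₂².
With P₁ − P_atm = 269400 Pa, v₂ = √(2gh + 2ΔP/ρ) = √(2·9.8·24.05 + 2·269400/806.7) = 33.75 m/s.

33.75 m/s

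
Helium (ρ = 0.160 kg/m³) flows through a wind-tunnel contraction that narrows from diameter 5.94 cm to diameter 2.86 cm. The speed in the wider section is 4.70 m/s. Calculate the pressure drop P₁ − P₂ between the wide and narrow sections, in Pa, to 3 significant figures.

By continuity, v₂ = v₁·A₁/A₂ = 4.70·(27.7/6.42) = 20.3 m/s.
With no height change, Bernoulli's equation is P₁ + ½ρv₁² = P₂ + ½ρv₂².
P₁ − P₂ = ½·0.160·(20.3² − 4.70²) = ½·0.160·389 = 31.1 Pa.

ΔP = 31.1 Pa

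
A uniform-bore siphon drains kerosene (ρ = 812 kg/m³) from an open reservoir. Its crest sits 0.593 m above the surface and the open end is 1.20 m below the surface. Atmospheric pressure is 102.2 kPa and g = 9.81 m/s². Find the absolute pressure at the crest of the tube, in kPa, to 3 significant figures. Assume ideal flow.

P_top ≈ 87.9 kPa

From the surface to the outlet (both open to atmosphere, surface at rest): v = √(2g·h_out) = √(2·9.81·1.20) = 4.85 m/s.
The bore is uniform, so the speed at the crest is the same v. Bernoulli surface→crest: P_atm = P_top + ½ρv² + ρg·h_top.
P_top = 102200 − ½·812·4.85² − 812·9.81·0.593 = 87900 Pa.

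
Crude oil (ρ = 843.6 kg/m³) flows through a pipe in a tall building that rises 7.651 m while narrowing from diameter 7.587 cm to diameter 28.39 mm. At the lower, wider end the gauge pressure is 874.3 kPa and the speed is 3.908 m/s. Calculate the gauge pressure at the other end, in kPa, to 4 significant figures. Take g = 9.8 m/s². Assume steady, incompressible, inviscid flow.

Continuity gives A₁v₁ = A₂v₂, so v₂ = (45.21 cm²)/(6.330 cm²) × 3.908 m/s = 27.91 m/s.
Applying Bernoulli between the two ends and solving for P₂: P₂ = P₁ + ½ρ(v₁² − v₂²) − ρgΔh.
P₂ = 874300 + ½·843.6·(3.908² − 27.91²) − 843.6·9.8·(+7.651) = 874300 + (-322100) − (63250) = 488900 Pa.

P₂ = 488.9 kPa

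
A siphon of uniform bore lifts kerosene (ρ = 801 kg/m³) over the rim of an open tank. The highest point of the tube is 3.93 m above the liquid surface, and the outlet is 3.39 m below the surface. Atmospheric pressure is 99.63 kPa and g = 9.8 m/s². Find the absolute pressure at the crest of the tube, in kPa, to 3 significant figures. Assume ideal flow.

The outlet speed comes from Torricelli: v = √(2g·3.39) = 8.15 m/s.
Continuity keeps v the same throughout the tube; from surface to crest, P_atm + 0 = P_top + ½ρv² + ρg·h_top.
P_top = 99630 − ½·801·8.15² − 801·9.8·3.93 = 42200 Pa.

P_top ≈ 42.2 kPa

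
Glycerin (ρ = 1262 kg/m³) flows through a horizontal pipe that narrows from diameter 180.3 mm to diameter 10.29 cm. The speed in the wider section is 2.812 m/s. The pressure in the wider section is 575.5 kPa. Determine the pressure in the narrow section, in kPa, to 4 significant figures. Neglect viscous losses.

Mass conservation (A₁v₁ = A₂v₂) gives v₂ = 2.812 × 255.3/83.16 = 8.633 m/s.
Bernoulli (h₁ = h₂): P₁ − P₂ = ½ρ(v₂² − v₁²).
P₂ = P₁ − ½ρ(v₂² − v₁²) = 575500 − ½·1262·(8.633² − 2.812²) = 575500 − 42040 = 533500 Pa.

P₂ ≈ 533.5 kPa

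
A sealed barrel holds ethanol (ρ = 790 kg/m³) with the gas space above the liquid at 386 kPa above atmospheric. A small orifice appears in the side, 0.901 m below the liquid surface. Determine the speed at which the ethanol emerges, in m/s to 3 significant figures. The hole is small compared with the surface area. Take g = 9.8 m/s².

v = 31.5 m/s

Take point 1 at the surface (v₁ ≈ 0) and point 2 at the hole (at atmospheric pressure). Bernoulli: P₁ + ρg h = P_atm + ½ρv₂².
With P₁ − P_atm = 386000 Pa, v₂ = √(2gh + 2ΔP/ρ) = √(2·9.8·0.901 + 2·386000/790) = 31.5 m/s.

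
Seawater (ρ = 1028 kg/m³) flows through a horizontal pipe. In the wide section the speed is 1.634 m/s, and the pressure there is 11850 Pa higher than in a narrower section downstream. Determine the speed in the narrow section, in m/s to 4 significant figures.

v₂ ≈ 5.072 m/s

Along the level pipe P + ½ρv² is conserved, hence v₂² = v₁² + 2(P₁ − P₂)/ρ.
v₂ = √(1.634² + 2·11850/1028) = √(2.670 + 23.05) = 5.072 m/s.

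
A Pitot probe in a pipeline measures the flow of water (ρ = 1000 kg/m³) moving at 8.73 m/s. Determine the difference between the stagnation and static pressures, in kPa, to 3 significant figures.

ΔP ≈ 38.1 kPa

Bernoulli between the free stream and the stagnation point: ½ρv² = P_stag − P_static.
ΔP = ½·1000·8.73² = 38100 Pa.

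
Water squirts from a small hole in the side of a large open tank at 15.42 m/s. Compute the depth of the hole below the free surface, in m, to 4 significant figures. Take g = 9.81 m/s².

Torricelli: v = √(2gh), so h = v²/(2g).
h = 15.42²/(2·9.81) = 237.8/19.62 = 12.12 m.

h = 12.12 m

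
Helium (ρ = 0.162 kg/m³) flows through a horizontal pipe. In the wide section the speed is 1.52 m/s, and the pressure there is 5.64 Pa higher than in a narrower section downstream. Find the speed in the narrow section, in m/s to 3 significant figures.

8.48 m/s

Along the level pipe P + ½ρv² is conserved, hence v₂² = v₁² + 2(P₁ − P₂)/ρ.
v₂ = √(1.52² + 2·5.64/0.162) = √(2.31 + 69.6) = 8.48 m/s.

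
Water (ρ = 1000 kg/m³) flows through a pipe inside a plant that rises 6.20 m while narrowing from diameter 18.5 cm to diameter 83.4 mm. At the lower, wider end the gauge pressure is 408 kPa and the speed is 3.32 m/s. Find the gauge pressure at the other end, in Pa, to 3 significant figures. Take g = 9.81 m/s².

P₂ = 219000 Pa

By continuity, v₂ = v₁·A₁/A₂ = 3.32·(269/54.6) = 16.3 m/s.
Bernoulli: P₁ + ½ρv₁² + ρg h₁ = P₂ + ½ρv₂² + ρg h₂, so P₂ = P₁ + ½ρ(v₁² − v₂²) − ρg(h₂ − h₁).
P₂ = 408000 + ½·1000·(3.32² − 16.3²) − 1000·9.81·(+6.20) = 408000 + (-128000) − (60800) = 219000 Pa.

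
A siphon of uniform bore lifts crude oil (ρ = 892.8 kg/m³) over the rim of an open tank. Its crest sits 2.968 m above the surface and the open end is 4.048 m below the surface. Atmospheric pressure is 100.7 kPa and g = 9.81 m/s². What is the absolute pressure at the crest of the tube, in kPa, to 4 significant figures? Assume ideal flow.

39.25 kPa

Bernoulli surface→outlet gives ½v² = g·h_out, so v = √(2·9.81·4.048) = 8.912 m/s.
The bore is uniform, so the speed at the crest is the same v. Bernoulli surface→crest: P_atm = P_top + ½ρv² + ρg·h_top.
P_top = 100700 − ½·892.8·8.912² − 892.8·9.81·2.968 = 39250 Pa.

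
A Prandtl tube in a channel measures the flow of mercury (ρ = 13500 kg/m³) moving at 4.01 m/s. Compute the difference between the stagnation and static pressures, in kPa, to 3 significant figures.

ΔP = 109 kPa

Bernoulli between the free stream and the stagnation point: ½ρv² = P_stag − P_static.
ΔP = ½·13500·4.01² = 109000 Pa.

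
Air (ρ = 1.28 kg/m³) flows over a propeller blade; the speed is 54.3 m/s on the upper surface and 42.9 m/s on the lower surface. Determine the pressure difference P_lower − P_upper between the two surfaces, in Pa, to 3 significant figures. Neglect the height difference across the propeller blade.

The pressure is lower where the speed is higher: ΔP = ½ρ(v_up² − v_low²).
ΔP = ½·1.28·(54.3² − 42.9²) = 709 Pa.

ΔP ≈ 709 Pa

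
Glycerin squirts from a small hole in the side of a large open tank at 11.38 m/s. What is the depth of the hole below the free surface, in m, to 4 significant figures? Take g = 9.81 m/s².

h ≈ 6.601 m

For a small hole in a large open tank, ½v² = gh, giving h = v²/(2g).
h = 11.38²/(2·9.81) = 129.5/19.62 = 6.601 m.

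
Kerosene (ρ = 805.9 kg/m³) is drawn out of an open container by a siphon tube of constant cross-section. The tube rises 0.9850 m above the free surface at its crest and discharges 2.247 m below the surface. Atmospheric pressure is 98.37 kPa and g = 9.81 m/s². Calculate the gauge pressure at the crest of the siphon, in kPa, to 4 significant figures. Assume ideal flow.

Bernoulli surface→outlet gives ½v² = g·h_out, so v = √(2·9.81·2.247) = 6.640 m/s.
The bore is uniform, so the speed at the crest is the same v. Bernoulli surface→crest: P_atm = P_top + ½ρv² + ρg·h_top.
P_top = 98370 − ½·805.9·6.640² − 805.9·9.81·0.9850 = 72820 Pa. So P_gauge = P_top − P_atm = -25550 Pa.

P_gauge = -25.55 kPa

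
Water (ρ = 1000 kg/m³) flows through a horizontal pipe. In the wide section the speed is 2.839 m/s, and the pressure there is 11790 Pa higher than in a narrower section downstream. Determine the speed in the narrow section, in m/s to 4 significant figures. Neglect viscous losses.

v₂ ≈ 5.625 m/s

Horizontal Bernoulli: P₁ + ½ρv₁² = P₂ + ½ρv₂², so v₂² = v₁² + 2(P₁ − P₂)/ρ.
v₂ = √(2.839² + 2·11790/1000) = √(8.060 + 23.58) = 5.625 m/s.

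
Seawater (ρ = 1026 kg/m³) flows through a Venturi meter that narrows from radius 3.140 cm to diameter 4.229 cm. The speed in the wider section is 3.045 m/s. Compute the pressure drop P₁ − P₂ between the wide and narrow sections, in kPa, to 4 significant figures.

By continuity, v₂ = v₁·A₁/A₂ = 3.045·(30.97/14.05) = 6.715 m/s.
The pipe is horizontal, so Bernoulli reduces to P₁ + ½ρv₁² = P₂ + ½ρv₂².
P₁ − P₂ = ½·1026·(6.715² − 3.045²) = ½·1026·35.82 = 18370 Pa.

ΔP ≈ 18.37 kPa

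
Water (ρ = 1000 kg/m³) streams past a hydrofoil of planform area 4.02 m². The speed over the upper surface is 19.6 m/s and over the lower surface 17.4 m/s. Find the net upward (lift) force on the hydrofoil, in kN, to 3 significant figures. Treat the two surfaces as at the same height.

From P + ½ρv² = const at equal height, P_low − P_up = ½ρ(v_up² − v_low²).
ΔP = ½·1000·(19.6² − 17.4²) = 40700 Pa.
Lift = ΔP · A = 40700 × 4.02 = 164000 N.

F = 164 kN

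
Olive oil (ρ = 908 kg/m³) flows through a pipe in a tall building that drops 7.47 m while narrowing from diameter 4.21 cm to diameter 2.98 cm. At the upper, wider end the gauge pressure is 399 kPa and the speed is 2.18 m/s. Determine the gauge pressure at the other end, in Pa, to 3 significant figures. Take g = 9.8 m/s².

P₂ = 459000 Pa

Mass conservation (A₁v₁ = A₂v₂) gives v₂ = 2.18 × 13.9/6.97 = 4.35 m/s.
Bernoulli: P₁ + ½ρv₁² + ρg h₁ = P₂ + ½ρv₂² + ρg h₂, so P₂ = P₁ + ½ρ(v₁² − v₂²) − ρg(h₂ − h₁).
P₂ = 399000 + ½·908·(2.18² − 4.35²) − 908·9.8·(−7.47) = 399000 + (-6440) − (-66500) = 459000 Pa.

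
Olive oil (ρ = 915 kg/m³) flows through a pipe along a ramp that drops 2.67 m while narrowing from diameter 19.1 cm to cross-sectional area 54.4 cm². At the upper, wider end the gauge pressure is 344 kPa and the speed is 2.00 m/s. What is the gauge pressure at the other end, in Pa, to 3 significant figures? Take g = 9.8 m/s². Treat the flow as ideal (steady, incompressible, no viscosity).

By continuity, v₂ = v₁·A₁/A₂ = 2.00·(287/54.4) = 10.5 m/s.
Energy conservation along the streamline gives P₂ = P₁ − ½ρ(v₂² − v₁²) − ρg(h₂ − h₁).
P₂ = 344000 + ½·915·(2.00² − 10.5²) − 915·9.8·(−2.67) = 344000 + (-48900) − (-23900) = 319000 Pa.

319000 Pa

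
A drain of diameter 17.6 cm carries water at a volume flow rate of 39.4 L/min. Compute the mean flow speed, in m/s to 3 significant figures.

Q = 39.4 L/min = 0.000657 m³/s.
v = Q/A = 0.000657 / 0.0243 = 0.0270 m/s.

v ≈ 0.0270 m/s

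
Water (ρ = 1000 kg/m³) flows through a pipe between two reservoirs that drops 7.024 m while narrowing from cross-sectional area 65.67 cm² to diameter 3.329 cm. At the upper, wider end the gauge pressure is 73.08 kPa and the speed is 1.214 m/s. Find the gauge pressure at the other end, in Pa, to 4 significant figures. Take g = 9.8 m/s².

100700 Pa

By continuity, v₂ = v₁·A₁/A₂ = 1.214·(65.67/8.704) = 9.159 m/s.
Bernoulli: P₁ + ½ρv₁² + ρg h₁ = P₂ + ½ρv₂² + ρg h₂, so P₂ = P₁ + ½ρ(v₁² − v₂²) − ρg(h₂ − h₁).
P₂ = 73080 + ½·1000·(1.214² − 9.159²) − 1000·9.8·(−7.024) = 73080 + (-41210) − (-68840) = 100700 Pa.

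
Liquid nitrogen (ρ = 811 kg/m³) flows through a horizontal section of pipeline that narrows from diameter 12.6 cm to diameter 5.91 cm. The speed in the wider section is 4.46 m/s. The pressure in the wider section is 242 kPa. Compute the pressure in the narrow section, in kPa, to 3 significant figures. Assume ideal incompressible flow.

The volume flow rate is constant, so v₂ = (A₁/A₂)v₁ = (125/27.4)·4.46 = 20.3 m/s.
With no height change, Bernoulli's equation is P₁ + ½ρv₁² = P₂ + ½ρv₂².
P₂ = P₁ − ½ρ(v₂² − v₁²) = 242000 − ½·811·(20.3² − 4.46²) = 242000 − 159000 = 83400 Pa.

P₂ = 83.4 kPa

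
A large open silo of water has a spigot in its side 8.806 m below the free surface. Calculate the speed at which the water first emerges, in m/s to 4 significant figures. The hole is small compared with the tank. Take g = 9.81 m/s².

13.14 m/s

With the surface at rest and both surface and jet at atmospheric pressure, Bernoulli gives ρg h = ½ρv², so v = √(2gh) = √(2·9.81·8.806) = 13.14 m/s.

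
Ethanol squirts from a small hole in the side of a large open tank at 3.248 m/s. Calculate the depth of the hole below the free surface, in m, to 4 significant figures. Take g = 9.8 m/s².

For a small hole in a large open tank, ½v² = gh, giving h = v²/(2g).
h = 3.248²/(2·9.8) = 10.55/19.60 = 0.5382 m.

h ≈ 0.5382 m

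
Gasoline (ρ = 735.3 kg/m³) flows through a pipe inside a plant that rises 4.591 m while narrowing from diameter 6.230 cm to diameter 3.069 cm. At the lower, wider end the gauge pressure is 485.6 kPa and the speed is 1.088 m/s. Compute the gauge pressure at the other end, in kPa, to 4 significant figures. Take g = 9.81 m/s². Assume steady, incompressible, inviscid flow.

P₂ ≈ 445.5 kPa

The volume flow rate is constant, so v₂ = (A₁/A₂)v₁ = (30.48/7.397)·1.088 = 4.483 m/s.
Applying Bernoulli between the two ends and solving for P₂: P₂ = P₁ + ½ρ(v₁² − v₂²) − ρgΔh.
P₂ = 485600 + ½·735.3·(1.088² − 4.483²) − 735.3·9.81·(+4.591) = 485600 + (-6955) − (33120) = 445500 Pa.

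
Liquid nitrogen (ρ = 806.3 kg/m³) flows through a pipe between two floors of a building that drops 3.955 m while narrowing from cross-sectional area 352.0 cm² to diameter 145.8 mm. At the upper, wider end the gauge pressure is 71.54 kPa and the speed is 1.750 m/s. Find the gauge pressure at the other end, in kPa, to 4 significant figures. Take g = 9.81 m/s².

The volume flow rate is constant, so v₂ = (A₁/A₂)v₁ = (352.0/167.0)·1.750 = 3.690 m/s.
Energy conservation along the streamline gives P₂ = P₁ − ½ρ(v₂² − v₁²) − ρg(h₂ − h₁).
P₂ = 71540 + ½·806.3·(1.750² − 3.690²) − 806.3·9.81·(−3.955) = 71540 + (-4253) − (-31280) = 98570 Pa.

P₂ ≈ 98.57 kPa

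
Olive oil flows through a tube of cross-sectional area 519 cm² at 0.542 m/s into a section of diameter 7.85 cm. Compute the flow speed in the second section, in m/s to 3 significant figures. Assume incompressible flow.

v₂ = 5.81 m/s

Mass conservation (A₁v₁ = A₂v₂) gives v₂ = 0.542 × 519/48.4 = 5.81 m/s.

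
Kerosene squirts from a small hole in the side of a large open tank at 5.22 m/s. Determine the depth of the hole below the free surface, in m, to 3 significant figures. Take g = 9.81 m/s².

For a small hole in a large open tank, ½v² = gh, giving h = v²/(2g).
h = 5.22²/(2·9.81) = 27.2/19.62 = 1.39 m.

h ≈ 1.39 m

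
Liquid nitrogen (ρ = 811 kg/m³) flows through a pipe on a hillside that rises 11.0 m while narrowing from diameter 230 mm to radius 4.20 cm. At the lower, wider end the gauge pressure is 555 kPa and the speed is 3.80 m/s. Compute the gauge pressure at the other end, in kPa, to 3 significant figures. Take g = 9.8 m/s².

P₂ ≈ 144 kPa

The volume flow rate is constant, so v₂ = (A₁/A₂)v₁ = (415/55.4)·3.80 = 28.5 m/s.
Bernoulli: P₁ + ½ρv₁² + ρg h₁ = P₂ + ½ρv₂² + ρg h₂, so P₂ = P₁ + ½ρ(v₁² − v₂²) − ρg(h₂ − h₁).
P₂ = 555000 + ½·811·(3.80² − 28.5²) − 811·9.8·(+11.0) = 555000 + (-323000) − (87400) = 144000 Pa.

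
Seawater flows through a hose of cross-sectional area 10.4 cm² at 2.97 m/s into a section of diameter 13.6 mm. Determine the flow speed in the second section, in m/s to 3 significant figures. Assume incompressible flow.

By continuity, v₂ = v₁·A₁/A₂ = 2.97·(10.4/1.45) = 21.3 m/s.

v₂ ≈ 21.3 m/s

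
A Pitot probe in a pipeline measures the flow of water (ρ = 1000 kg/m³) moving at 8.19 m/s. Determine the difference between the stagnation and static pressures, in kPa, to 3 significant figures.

Bernoulli between the free stream and the stagnation point: ½ρv² = P_stag − P_static.
ΔP = ½·1000·8.19² = 33500 Pa.

ΔP ≈ 33.5 kPa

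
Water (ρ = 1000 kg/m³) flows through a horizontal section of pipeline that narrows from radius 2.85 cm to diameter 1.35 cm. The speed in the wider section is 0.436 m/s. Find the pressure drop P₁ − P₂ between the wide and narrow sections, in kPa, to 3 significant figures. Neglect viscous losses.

By continuity, v₂ = v₁·A₁/A₂ = 0.436·(25.5/1.43) = 7.77 m/s.
With no height change, Bernoulli's equation is P₁ + ½ρv₁² = P₂ + ½ρv₂².
P₁ − P₂ = ½·1000·(7.77² − 0.436²) = ½·1000·60.2 = 30100 Pa.

ΔP ≈ 30.1 kPa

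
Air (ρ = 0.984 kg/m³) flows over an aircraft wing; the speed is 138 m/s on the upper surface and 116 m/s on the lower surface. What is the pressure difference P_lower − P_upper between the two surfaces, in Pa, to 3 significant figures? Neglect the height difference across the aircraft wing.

ΔP = 2750 Pa

Bernoulli (same height): P_lower − P_upper = ½ρ(v_upper² − v_lower²).
ΔP = ½·0.984·(138² − 116²) = 2750 Pa.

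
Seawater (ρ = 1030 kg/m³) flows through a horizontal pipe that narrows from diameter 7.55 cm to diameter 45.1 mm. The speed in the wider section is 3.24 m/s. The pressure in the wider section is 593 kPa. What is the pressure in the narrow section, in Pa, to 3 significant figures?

Continuity gives A₁v₁ = A₂v₂, so v₂ = (44.8 cm²)/(16.0 cm²) × 3.24 m/s = 9.08 m/s.
Along the horizontal streamline, P + ½ρv² is constant.
P₂ = P₁ − ½ρ(v₂² − v₁²) = 593000 − ½·1030·(9.08² − 3.24²) = 593000 − 37100 = 556000 Pa.

P₂ ≈ 556000 Pa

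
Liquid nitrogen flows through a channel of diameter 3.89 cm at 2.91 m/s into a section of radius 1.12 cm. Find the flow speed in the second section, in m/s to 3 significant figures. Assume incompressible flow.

By continuity, v₂ = v₁·A₁/A₂ = 2.91·(11.9/3.94) = 8.78 m/s.

8.78 m/s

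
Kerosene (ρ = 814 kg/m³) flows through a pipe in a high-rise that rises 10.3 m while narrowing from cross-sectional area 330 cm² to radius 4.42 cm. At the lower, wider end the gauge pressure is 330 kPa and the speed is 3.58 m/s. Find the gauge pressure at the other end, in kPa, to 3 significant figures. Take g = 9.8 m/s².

The volume flow rate is constant, so v₂ = (A₁/A₂)v₁ = (330/61.4)·3.58 = 19.2 m/s.
Energy conservation along the streamline gives P₂ = P₁ − ½ρ(v₂² − v₁²) − ρg(h₂ − h₁).
P₂ = 330000 + ½·814·(3.58² − 19.2²) − 814·9.8·(+10.3) = 330000 + (-146000) − (82200) = 102000 Pa.

102 kPa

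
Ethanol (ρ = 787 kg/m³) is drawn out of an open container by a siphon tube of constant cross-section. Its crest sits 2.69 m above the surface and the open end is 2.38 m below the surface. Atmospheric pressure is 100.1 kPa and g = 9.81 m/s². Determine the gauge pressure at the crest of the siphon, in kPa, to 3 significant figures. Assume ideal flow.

The outlet speed comes from Torricelli: v = √(2g·2.38) = 6.83 m/s.
With constant cross-section the crest speed equals v; applying Bernoulli from the surface up to the crest, P_top = P_atm − ½ρv² − ρg·h_top.
P_top = 100100 − ½·787·6.83² − 787·9.81·2.69 = 61000 Pa. So P_gauge = P_top − P_atm = -39100 Pa.

P_gauge ≈ -39.1 kPa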